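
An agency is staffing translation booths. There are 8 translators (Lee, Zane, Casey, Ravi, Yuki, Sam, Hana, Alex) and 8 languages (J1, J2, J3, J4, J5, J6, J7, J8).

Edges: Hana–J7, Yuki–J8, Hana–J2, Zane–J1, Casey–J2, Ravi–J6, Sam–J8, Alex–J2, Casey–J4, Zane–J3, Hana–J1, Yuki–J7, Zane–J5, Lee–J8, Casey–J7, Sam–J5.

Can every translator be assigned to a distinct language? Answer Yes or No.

A valid assignment of size 8: Lee-J8, Zane-J3, Casey-J4, Ravi-J6, Yuki-J7, Sam-J5, Hana-J1, Alex-J2.
Every translator is matched, so this is a perfect matching.

Yes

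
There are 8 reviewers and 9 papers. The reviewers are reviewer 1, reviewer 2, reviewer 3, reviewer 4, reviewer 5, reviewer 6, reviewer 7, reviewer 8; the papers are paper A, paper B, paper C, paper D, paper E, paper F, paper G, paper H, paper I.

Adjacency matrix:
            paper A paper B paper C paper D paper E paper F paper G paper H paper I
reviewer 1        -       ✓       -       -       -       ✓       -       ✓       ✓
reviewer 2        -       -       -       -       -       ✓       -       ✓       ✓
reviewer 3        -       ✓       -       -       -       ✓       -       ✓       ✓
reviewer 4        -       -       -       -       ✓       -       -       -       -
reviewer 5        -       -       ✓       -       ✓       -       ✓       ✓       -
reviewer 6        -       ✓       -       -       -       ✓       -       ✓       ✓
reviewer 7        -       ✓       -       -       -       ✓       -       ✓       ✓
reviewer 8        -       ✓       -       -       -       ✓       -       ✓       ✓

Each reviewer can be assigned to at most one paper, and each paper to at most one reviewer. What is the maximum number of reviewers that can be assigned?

For example, pair reviewer 1→paper B, reviewer 2→paper F, reviewer 3→paper H, reviewer 4→paper E, reviewer 5→paper C, reviewer 6→paper I.
The set {reviewer 1, reviewer 2, reviewer 3, reviewer 6, reviewer 7, reviewer 8} has only 4 neighbours ({paper B, paper F, paper H, paper I}), so by Hall's theorem at most 6 of the 8 reviewers can be matched.

6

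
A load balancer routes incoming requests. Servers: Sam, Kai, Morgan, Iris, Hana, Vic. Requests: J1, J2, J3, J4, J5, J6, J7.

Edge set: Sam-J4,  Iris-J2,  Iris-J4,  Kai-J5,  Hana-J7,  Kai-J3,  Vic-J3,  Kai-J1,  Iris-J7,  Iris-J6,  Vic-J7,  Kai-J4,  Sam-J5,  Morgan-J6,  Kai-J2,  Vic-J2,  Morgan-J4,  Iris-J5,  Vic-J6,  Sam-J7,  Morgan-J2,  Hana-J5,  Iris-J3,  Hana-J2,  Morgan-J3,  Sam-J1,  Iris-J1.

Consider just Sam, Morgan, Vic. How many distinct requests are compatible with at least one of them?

7

The union of neighbours of {Sam, Morgan, Vic} is {J1, J2, J3, J4, J5, J6, J7}, which has 7 elements.
Since |N(S)| = 7 ≥ |S| = 3, Hall's condition holds for this subset.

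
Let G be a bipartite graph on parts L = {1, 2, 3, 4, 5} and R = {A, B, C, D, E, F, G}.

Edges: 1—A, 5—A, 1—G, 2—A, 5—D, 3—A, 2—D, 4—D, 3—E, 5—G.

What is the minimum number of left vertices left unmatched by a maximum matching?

One maximum matching: 1–G, 2–A, 3–E, 4–D.
The set {1, 2, 4, 5} has only 3 neighbours ({A, D, G}), so by Hall's theorem at most 4 of the 5 left vertices can be matched.
That matches 4 of the 5, leaving 1 unmatched; no matching can do better.

1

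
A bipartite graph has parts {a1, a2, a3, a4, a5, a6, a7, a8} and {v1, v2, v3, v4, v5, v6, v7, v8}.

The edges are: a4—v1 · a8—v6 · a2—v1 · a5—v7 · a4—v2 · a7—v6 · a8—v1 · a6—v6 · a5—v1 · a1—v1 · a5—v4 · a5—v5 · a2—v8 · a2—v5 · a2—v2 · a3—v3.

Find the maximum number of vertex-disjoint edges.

6

One maximum matching: a1-v1, a2-v8, a3-v3, a4-v2, a5-v7, a6-v6.
The set {a1, a6, a7, a8} has only 2 neighbours ({v1, v6}), so by Hall's theorem at most 6 of the 8 left vertices can be matched.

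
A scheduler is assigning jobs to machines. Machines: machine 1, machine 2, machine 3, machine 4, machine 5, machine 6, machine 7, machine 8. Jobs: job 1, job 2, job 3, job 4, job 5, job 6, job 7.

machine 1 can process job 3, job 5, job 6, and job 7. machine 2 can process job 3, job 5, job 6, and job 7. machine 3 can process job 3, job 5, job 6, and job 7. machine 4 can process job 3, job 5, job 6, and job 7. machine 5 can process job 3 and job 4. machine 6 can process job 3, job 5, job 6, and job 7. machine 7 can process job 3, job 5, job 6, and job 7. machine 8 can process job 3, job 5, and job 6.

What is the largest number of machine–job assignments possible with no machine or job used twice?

5

For example, pair machine 1-job 7, machine 2-job 5, machine 3-job 6, machine 4-job 3, machine 5-job 4.
The set {machine 1, machine 2, machine 3, machine 4, machine 6, machine 7, machine 8} has only 4 neighbours ({job 3, job 5, job 6, job 7}), so by Hall's theorem at most 5 of the 8 machines can be matched.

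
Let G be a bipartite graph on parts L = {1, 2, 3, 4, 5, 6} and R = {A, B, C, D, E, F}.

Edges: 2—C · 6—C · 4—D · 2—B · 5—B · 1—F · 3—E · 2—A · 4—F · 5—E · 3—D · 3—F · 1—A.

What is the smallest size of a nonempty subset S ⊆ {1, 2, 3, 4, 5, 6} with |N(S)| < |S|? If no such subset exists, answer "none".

A matching saturating every left vertex exists, for instance 1→A, 2→B, 3→D, 4→F, 5→E, 6→C.
By Hall's marriage theorem, this means |N(S)| ≥ |S| for every subset S, so no violating subset exists.

none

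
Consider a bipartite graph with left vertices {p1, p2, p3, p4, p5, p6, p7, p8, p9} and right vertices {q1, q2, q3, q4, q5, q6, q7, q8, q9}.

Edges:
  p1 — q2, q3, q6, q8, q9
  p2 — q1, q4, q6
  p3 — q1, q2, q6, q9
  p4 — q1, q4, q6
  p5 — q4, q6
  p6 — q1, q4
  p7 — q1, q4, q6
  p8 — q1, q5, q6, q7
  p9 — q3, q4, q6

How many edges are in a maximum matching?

For example, pair p1–q9, p2–q1, p3–q2, p4–q4, p5–q6, p8–q7, p9–q3.
The set {p2, p4, p5, p6, p7} has only 3 neighbours ({q1, q4, q6}), so by Hall's theorem at most 7 of the 9 left vertices can be matched.

7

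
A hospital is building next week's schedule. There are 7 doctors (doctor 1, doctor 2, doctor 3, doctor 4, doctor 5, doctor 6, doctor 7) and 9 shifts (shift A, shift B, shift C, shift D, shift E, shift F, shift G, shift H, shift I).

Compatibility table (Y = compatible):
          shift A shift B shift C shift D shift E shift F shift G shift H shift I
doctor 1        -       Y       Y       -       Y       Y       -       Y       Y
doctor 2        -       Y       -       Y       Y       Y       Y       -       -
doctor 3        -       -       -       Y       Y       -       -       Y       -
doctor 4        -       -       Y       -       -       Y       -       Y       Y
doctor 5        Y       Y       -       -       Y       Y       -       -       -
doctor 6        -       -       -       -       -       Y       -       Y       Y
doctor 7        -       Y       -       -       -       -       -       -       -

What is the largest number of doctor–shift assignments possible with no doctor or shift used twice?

One maximum matching: doctor 1-shift H, doctor 2-shift G, doctor 3-shift D, doctor 4-shift I, doctor 5-shift E, doctor 6-shift F, doctor 7-shift B.
All 7 doctors are matched, so no larger matching exists.

7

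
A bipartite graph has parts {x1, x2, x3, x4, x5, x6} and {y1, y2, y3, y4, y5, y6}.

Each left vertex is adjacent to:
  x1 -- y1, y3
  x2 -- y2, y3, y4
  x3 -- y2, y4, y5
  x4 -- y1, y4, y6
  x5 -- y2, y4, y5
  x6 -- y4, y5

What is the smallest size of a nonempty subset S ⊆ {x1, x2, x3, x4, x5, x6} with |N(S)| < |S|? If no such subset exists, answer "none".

none

A matching saturating every left vertex exists, for instance x1→y1, x2→y3, x3→y5, x4→y6, x5→y2, x6→y4.
By Hall's marriage theorem, this means |N(S)| ≥ |S| for every subset S, so no violating subset exists.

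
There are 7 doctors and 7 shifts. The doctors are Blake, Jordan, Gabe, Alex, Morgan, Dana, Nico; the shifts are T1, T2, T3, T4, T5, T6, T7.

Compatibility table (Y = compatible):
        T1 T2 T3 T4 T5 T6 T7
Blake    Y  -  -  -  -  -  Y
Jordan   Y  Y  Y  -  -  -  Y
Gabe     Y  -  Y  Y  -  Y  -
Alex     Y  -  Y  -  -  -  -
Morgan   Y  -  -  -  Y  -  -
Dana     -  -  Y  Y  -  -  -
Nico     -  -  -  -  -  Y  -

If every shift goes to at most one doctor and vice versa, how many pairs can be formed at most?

7

For example, pair Blake-T7, Jordan-T2, Gabe-T4, Alex-T1, Morgan-T5, Dana-T3, Nico-T6.
This saturates every doctor, so 7 is the maximum.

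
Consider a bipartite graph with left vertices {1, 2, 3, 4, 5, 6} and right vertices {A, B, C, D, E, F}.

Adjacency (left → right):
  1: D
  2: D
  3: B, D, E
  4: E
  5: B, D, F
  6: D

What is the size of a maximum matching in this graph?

4

One maximum matching: 1-D, 3-B, 4-E, 5-F.
The set {1, 2, 6} has only 1 neighbour ({D}), so by Hall's theorem at most 4 of the 6 left vertices can be matched.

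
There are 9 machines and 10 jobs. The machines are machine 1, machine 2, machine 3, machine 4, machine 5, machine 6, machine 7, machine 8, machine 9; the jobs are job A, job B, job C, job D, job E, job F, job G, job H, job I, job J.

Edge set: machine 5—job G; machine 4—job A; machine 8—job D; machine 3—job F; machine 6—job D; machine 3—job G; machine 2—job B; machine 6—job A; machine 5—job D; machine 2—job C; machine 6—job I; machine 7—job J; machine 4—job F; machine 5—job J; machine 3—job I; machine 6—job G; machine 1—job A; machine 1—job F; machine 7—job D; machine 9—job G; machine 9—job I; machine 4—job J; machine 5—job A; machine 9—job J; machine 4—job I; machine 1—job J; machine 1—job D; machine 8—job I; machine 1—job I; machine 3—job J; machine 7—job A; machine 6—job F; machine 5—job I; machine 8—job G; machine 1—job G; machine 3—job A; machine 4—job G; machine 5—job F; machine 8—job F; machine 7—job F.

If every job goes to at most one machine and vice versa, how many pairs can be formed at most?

One maximum matching: machine 1–job G, machine 2–job B, machine 3–job I, machine 4–job J, machine 5–job D, machine 6–job F, machine 7–job A.
The set {machine 1, machine 3, machine 4, machine 5, machine 6, machine 7, machine 8, machine 9} has only 6 neighbours ({job A, job D, job F, job G, job I, job J}), so by Hall's theorem at most 7 of the 9 machines can be matched.

7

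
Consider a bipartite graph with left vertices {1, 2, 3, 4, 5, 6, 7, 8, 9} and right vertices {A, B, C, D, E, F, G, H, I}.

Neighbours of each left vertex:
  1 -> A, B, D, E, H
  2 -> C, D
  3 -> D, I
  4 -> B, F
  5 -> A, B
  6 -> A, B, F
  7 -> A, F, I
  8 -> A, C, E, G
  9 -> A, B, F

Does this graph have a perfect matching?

The set {4, 5, 6, 9} has only 3 neighbours ({A, B, F}), so by Hall's theorem at most 8 of the 9 left vertices can be matched.
Hence no matching covers every left vertex.

No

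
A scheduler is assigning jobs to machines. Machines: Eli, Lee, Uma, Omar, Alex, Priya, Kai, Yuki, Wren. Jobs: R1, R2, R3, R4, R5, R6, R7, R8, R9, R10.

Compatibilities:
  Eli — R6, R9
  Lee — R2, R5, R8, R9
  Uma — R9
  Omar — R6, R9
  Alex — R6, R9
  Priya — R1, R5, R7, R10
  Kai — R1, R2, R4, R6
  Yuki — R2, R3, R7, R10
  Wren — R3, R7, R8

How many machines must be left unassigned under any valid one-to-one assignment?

2

For example, pair Eli–R6, Lee–R8, Uma–R9, Priya–R5, Kai–R4, Yuki–R3, Wren–R7.
The set {Eli, Uma, Omar, Alex} has only 2 neighbours ({R6, R9}), so by Hall's theorem at most 7 of the 9 machines can be matched.
That matches 7 of the 9, leaving 2 unmatched; no matching can do better.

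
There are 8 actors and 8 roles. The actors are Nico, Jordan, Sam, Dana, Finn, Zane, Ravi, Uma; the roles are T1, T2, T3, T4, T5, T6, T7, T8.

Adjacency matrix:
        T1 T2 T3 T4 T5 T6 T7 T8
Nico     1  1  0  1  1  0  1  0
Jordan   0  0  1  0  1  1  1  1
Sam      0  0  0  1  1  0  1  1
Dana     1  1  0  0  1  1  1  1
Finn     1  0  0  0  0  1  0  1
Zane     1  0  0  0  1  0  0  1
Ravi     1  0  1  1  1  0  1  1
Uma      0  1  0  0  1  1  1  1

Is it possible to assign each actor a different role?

Yes

One maximum matching: Nico–T5, Jordan–T3, Sam–T8, Dana–T2, Finn–T6, Zane–T1, Ravi–T4, Uma–T7.
All 8 actors are covered.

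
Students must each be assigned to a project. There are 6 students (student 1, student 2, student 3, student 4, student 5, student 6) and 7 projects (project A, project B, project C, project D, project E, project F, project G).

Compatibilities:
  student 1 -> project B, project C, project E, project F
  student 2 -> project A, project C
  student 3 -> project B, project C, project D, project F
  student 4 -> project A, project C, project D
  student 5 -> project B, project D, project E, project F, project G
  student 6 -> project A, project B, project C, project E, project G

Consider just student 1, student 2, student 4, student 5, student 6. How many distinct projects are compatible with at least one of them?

The union of neighbours of {student 1, student 2, student 4, student 5, student 6} is {project A, project B, project C, project D, project E, project F, project G}, which has 7 elements.
Since |N(S)| = 7 ≥ |S| = 5, Hall's condition holds for this subset.

7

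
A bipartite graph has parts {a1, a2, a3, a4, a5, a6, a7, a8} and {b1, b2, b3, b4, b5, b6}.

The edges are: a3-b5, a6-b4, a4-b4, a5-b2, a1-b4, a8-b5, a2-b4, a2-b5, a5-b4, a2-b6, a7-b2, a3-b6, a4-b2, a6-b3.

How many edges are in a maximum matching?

5

A valid assignment of size 5: a1→b4, a2→b6, a3→b5, a4→b2, a6→b3.
The set {a1, a2, a3, a4, a5, a7, a8} has only 4 neighbours ({b2, b4, b5, b6}), so by Hall's theorem at most 5 of the 8 left vertices can be matched.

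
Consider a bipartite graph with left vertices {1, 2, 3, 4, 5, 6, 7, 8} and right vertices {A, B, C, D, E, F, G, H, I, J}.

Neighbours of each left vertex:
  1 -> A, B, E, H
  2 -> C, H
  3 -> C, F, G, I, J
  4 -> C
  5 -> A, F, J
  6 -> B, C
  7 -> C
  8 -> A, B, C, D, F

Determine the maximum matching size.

A valid assignment of size 7: 1-E, 2-H, 3-G, 4-C, 5-J, 6-B, 8-A.
The set {4, 7} has only 1 neighbour ({C}), so by Hall's theorem at most 7 of the 8 left vertices can be matched.

7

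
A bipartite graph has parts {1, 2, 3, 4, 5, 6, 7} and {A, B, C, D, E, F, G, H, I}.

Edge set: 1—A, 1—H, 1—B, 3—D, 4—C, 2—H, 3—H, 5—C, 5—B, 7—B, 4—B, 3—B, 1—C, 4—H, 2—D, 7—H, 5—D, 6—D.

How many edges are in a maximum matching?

One maximum matching: 1–A, 2–H, 3–D, 4–C, 5–B.
The set {2, 3, 4, 5, 6, 7} has only 4 neighbours ({B, C, D, H}), so by Hall's theorem at most 5 of the 7 left vertices can be matched.

5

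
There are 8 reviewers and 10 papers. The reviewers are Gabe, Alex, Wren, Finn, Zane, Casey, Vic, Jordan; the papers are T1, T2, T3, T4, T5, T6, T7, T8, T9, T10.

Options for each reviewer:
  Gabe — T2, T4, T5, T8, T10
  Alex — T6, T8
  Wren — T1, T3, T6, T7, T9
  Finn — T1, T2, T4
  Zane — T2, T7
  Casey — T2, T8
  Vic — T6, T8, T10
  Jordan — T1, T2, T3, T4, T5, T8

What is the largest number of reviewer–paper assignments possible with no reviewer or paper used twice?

One maximum matching: Gabe–T10, Alex–T8, Wren–T3, Finn–T1, Zane–T7, Casey–T2, Vic–T6, Jordan–T4.
This saturates every reviewer, so 8 is the maximum.

8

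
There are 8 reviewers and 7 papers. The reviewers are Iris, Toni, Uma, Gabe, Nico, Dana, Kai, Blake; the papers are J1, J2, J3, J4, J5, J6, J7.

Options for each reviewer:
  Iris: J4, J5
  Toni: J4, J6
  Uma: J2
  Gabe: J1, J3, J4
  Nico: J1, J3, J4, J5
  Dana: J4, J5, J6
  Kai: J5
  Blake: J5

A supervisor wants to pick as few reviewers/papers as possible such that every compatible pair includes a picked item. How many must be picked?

{Uma, Gabe, Nico, J4, J5, J6} is a vertex cover of size 6: every edge has an endpoint in this set.
No smaller cover exists because Iris–J5, Toni–J4, Uma–J2, Gabe–J1, Nico–J3, Dana–J6 is a matching of size 6, and a cover must include an endpoint of each of these disjoint edges (König's theorem).

6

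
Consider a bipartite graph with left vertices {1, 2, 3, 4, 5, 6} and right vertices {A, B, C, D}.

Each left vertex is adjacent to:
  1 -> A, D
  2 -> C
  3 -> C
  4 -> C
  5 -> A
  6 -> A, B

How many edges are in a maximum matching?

4

One maximum matching: 1→D, 2→C, 5→A, 6→B.
The set {2, 3, 4} has only 1 neighbour ({C}), so by Hall's theorem at most 4 of the 6 left vertices can be matched.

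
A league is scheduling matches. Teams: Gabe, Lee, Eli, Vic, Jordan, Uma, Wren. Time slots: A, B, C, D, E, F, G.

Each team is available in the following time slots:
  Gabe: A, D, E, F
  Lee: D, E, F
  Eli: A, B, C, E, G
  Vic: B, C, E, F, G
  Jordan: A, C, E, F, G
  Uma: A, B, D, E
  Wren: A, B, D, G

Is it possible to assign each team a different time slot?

Yes

A valid assignment of size 7: Gabe–F, Lee–D, Eli–C, Vic–G, Jordan–A, Uma–E, Wren–B.
All 7 teams are covered.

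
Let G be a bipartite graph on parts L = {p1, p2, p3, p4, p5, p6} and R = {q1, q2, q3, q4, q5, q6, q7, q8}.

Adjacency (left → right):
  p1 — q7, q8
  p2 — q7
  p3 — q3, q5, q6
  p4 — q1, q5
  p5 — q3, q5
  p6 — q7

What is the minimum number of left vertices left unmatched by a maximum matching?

1

A valid assignment of size 5: p1–q8, p2–q7, p3–q6, p4–q1, p5–q5.
The set {p2, p6} has only 1 neighbour ({q7}), so by Hall's theorem at most 5 of the 6 left vertices can be matched.
That matches 5 of the 6, leaving 1 unmatched; no matching can do better.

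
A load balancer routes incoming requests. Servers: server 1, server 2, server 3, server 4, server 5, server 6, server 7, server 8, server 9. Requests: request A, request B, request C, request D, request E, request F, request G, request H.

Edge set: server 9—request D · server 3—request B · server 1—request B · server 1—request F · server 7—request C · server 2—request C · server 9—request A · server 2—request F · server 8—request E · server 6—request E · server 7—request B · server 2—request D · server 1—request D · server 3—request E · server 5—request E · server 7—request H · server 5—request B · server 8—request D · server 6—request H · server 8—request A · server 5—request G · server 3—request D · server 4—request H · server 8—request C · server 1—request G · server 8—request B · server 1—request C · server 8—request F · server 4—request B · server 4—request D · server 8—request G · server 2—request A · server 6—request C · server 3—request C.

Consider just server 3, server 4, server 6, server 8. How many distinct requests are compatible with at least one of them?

8

The union of neighbours of {server 3, server 4, server 6, server 8} is {request A, request B, request C, request D, request E, request F, request G, request H}, which has 8 elements.
Since |N(S)| = 8 ≥ |S| = 4, Hall's condition holds for this subset.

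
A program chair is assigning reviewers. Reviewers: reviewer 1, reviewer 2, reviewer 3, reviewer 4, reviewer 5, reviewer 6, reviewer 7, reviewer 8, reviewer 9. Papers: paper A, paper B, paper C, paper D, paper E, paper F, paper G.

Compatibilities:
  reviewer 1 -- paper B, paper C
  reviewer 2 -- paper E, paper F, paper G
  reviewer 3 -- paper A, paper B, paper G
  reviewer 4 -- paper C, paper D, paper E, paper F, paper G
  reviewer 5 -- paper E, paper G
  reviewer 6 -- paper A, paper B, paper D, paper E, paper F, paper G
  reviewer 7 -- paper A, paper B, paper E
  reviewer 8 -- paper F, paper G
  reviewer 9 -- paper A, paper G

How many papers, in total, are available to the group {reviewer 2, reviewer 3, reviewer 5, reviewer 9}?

5

The union of neighbours of {reviewer 2, reviewer 3, reviewer 5, reviewer 9} is {paper A, paper B, paper E, paper F, paper G}, which has 5 elements.
Since |N(S)| = 5 ≥ |S| = 4, Hall's condition holds for this subset.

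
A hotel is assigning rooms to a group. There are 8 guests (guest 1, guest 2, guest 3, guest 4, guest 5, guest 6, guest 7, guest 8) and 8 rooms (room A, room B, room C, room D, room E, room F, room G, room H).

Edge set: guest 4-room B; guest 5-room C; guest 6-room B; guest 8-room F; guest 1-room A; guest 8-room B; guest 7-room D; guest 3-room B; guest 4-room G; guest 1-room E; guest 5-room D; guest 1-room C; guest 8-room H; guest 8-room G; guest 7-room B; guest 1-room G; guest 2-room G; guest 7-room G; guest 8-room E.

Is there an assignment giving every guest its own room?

The set {guest 2, guest 3, guest 4, guest 6} has only 2 neighbours ({room B, room G}), so by Hall's theorem at most 6 of the 8 guests can be matched.
Hence no matching covers every guest.

No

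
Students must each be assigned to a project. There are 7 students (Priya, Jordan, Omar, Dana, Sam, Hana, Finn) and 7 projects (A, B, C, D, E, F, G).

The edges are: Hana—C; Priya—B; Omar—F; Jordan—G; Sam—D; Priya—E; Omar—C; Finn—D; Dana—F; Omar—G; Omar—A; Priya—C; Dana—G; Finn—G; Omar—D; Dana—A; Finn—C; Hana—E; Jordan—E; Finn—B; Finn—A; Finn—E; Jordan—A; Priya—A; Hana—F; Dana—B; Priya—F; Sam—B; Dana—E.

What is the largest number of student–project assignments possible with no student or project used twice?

7

One maximum matching: Priya-B, Jordan-E, Omar-A, Dana-F, Sam-D, Hana-C, Finn-G.
All 7 students are matched, so no larger matching exists.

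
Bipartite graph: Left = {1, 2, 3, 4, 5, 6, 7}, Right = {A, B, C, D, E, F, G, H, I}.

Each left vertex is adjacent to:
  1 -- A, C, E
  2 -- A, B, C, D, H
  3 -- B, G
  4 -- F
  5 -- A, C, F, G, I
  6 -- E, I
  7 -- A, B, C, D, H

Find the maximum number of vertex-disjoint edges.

One maximum matching: 1–C, 2–H, 3–B, 4–F, 5–G, 6–E, 7–A.
This saturates every left vertex, so 7 is the maximum.

7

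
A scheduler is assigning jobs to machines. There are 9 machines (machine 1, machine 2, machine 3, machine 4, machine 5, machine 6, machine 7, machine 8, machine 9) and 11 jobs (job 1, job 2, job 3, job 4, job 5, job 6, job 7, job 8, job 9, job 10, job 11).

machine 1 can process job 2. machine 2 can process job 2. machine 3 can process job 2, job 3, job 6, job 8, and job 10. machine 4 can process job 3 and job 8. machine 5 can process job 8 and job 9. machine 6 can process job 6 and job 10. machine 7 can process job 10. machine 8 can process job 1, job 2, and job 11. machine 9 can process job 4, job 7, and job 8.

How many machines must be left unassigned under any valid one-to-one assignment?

One maximum matching: machine 1–job 2, machine 3–job 8, machine 4–job 3, machine 5–job 9, machine 6–job 6, machine 7–job 10, machine 8–job 1, machine 9–job 4.
The set {machine 1, machine 2} has only 1 neighbour ({job 2}), so by Hall's theorem at most 8 of the 9 machines can be matched.
That matches 8 of the 9, leaving 1 unmatched; no matching can do better.

1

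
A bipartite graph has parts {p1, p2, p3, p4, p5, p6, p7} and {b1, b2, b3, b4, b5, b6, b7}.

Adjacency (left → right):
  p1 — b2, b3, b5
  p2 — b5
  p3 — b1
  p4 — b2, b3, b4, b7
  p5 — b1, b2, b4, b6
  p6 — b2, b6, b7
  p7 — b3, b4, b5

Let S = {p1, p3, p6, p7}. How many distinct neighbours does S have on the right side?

7

The union of neighbours of {p1, p3, p6, p7} is {b1, b2, b3, b4, b5, b6, b7}, which has 7 elements.
Since |N(S)| = 7 ≥ |S| = 4, Hall's condition holds for this subset.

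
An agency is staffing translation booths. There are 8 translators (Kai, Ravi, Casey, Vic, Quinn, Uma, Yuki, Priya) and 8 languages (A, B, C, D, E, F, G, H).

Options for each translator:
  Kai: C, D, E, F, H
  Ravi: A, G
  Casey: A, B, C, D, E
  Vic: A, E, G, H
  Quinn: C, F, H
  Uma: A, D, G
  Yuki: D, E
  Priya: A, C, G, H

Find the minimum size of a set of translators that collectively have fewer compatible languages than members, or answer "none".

A matching saturating every translator exists, for instance Kai→E, Ravi→A, Casey→B, Vic→H, Quinn→F, Uma→G, Yuki→D, Priya→C.
By Hall's marriage theorem, this means |N(S)| ≥ |S| for every subset S, so no violating subset exists.

none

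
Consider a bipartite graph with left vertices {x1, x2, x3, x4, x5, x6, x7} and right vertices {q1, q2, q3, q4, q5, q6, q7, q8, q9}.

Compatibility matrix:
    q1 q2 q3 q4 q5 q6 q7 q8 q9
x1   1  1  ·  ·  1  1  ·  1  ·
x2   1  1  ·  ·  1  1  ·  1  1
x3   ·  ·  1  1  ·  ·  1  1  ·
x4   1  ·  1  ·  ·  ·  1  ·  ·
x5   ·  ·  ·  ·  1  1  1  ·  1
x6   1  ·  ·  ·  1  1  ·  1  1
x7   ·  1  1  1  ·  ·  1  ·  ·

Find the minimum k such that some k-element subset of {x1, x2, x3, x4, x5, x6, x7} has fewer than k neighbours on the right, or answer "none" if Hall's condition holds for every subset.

none

A matching saturating every left vertex exists, for instance x1→q1, x2→q6, x3→q8, x4→q7, x5→q5, x6→q9, x7→q2.
By Hall's marriage theorem, this means |N(S)| ≥ |S| for every subset S, so no violating subset exists.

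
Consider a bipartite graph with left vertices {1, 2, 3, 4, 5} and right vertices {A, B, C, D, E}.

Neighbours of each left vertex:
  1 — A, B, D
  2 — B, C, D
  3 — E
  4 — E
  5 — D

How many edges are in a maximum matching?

A valid assignment of size 4: 1-B, 2-C, 3-E, 5-D.
The set {3, 4} has only 1 neighbour ({E}), so by Hall's theorem at most 4 of the 5 left vertices can be matched.

4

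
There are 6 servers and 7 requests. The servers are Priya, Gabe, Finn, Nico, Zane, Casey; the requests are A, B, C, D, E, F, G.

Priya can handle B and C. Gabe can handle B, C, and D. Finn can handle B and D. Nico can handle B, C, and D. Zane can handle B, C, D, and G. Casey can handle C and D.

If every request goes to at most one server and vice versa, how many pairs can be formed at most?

One maximum matching: Priya-C, Gabe-D, Finn-B, Zane-G.
The set {Priya, Gabe, Finn, Nico, Casey} has only 3 neighbours ({B, C, D}), so by Hall's theorem at most 4 of the 6 servers can be matched.

4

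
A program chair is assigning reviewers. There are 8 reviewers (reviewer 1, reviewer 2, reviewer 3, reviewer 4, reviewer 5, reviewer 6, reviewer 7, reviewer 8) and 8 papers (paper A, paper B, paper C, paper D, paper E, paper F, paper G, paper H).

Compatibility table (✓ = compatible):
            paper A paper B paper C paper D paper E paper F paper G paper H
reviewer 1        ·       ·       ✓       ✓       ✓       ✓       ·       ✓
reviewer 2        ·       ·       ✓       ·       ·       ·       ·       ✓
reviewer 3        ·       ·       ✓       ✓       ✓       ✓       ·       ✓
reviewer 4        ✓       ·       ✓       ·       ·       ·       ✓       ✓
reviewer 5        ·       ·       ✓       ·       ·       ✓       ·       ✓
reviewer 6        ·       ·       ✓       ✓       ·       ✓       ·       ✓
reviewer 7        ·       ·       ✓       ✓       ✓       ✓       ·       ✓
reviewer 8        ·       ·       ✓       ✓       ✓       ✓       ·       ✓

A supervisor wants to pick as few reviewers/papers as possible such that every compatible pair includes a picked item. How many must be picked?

6

{reviewer 4, paper C, paper D, paper E, paper F, paper H} is a vertex cover of size 6: every edge has an endpoint in this set.
No smaller cover exists because reviewer 1–paper D, reviewer 2–paper C, reviewer 3–paper E, reviewer 4–paper A, reviewer 5–paper F, reviewer 6–paper H is a matching of size 6, and a cover must include an endpoint of each of these disjoint edges (König's theorem).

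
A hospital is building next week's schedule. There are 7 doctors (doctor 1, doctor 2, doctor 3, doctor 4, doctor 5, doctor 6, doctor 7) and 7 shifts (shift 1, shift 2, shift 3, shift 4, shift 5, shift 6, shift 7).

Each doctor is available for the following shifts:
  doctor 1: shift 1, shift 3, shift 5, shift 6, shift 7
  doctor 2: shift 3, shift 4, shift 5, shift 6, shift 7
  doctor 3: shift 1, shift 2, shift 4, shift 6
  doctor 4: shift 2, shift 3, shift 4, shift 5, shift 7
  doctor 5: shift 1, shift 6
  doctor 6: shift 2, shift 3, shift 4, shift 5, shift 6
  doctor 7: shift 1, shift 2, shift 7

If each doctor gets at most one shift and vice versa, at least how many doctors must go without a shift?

A valid assignment of size 7: doctor 1→shift 3, doctor 2→shift 5, doctor 3→shift 6, doctor 4→shift 7, doctor 5→shift 1, doctor 6→shift 4, doctor 7→shift 2.
All 7 doctors are matched, so no larger matching exists.
That matches 7 of the 7, leaving 0 unmatched; no matching can do better.

0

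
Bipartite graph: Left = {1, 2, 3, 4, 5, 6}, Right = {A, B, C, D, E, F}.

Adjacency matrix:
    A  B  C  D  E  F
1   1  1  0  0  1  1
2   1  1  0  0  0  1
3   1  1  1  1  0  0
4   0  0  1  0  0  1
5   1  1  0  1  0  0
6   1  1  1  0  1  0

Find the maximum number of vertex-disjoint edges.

6

A valid assignment of size 6: 1-E, 2-A, 3-C, 4-F, 5-D, 6-B.
All 6 left vertices are matched, so no larger matching exists.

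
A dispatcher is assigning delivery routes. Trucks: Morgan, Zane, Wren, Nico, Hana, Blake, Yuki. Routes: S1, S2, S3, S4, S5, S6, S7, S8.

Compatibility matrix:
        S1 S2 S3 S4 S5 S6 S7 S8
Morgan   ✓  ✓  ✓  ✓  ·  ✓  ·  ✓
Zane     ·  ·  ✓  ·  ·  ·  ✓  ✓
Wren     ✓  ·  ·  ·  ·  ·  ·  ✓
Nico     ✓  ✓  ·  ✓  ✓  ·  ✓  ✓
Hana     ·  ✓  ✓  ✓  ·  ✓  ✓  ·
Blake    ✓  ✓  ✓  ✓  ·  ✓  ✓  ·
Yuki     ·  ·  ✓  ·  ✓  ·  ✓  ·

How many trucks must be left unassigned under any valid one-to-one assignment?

For example, pair Morgan→S3, Zane→S8, Wren→S1, Nico→S4, Hana→S2, Blake→S6, Yuki→S7.
All 7 trucks are matched, so no larger matching exists.
That matches 7 of the 7, leaving 0 unmatched; no matching can do better.

0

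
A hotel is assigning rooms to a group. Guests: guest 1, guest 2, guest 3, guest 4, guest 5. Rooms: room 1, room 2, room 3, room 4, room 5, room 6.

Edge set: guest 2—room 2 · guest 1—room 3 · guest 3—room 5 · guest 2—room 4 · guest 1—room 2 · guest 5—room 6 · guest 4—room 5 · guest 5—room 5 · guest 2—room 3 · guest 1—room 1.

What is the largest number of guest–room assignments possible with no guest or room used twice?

For example, pair guest 1→room 1, guest 2→room 3, guest 3→room 5, guest 5→room 6.
The set {guest 3, guest 4} has only 1 neighbour ({room 5}), so by Hall's theorem at most 4 of the 5 guests can be matched.

4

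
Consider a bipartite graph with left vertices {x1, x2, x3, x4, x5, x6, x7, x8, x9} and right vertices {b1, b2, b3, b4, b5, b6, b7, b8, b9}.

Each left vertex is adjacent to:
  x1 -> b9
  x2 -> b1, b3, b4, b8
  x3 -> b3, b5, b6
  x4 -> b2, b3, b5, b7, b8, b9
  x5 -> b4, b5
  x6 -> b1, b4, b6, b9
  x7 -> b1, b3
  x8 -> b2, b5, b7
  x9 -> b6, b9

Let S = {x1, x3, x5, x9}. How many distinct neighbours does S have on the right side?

5

The union of neighbours of {x1, x3, x5, x9} is {b3, b4, b5, b6, b9}, which has 5 elements.
Since |N(S)| = 5 ≥ |S| = 4, Hall's condition holds for this subset.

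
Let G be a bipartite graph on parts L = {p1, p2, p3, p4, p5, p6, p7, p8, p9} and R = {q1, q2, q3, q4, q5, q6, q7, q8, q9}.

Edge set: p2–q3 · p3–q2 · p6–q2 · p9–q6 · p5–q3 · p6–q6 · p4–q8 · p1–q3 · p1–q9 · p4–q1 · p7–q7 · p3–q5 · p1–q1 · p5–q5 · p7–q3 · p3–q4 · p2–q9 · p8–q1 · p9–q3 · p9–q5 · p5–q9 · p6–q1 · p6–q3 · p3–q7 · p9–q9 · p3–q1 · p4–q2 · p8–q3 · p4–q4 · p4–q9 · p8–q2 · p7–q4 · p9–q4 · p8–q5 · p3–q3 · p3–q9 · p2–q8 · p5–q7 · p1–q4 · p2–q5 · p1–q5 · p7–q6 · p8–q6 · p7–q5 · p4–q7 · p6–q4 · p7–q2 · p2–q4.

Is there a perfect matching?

For example, pair p1–q4, p2–q8, p3–q2, p4–q7, p5–q5, p6–q3, p7–q6, p8–q1, p9–q9.
All 9 left vertices are covered.

Yes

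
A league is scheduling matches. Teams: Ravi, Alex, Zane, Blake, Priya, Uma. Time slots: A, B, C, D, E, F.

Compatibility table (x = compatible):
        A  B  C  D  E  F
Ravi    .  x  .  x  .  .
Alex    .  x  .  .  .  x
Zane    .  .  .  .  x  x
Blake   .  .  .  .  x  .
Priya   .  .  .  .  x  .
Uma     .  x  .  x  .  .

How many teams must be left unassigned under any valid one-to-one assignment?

One maximum matching: Ravi-D, Alex-B, Zane-F, Blake-E.
The set {Ravi, Alex, Zane, Blake, Priya, Uma} has only 4 neighbours ({B, D, E, F}), so by Hall's theorem at most 4 of the 6 teams can be matched.
That matches 4 of the 6, leaving 2 unmatched; no matching can do better.

2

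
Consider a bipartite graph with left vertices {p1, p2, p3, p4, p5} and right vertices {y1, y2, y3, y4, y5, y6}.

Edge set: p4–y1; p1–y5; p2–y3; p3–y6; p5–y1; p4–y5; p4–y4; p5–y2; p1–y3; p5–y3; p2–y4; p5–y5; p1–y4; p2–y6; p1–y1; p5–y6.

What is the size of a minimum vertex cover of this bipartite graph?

5

A maximum matching has 5 edges (e.g. p1–y1, p2–y4, p3–y6, p4–y5, p5–y3).
By König's theorem the minimum vertex cover has the same size. One such cover is {p1, p2, p3, p4, p5}.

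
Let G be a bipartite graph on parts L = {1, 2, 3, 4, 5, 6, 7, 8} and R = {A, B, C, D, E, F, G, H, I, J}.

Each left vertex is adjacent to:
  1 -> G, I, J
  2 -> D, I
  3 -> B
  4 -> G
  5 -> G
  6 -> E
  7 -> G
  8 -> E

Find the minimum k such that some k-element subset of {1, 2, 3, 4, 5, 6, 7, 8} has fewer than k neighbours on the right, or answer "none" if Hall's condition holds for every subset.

Take S = {4, 5}. Its neighbourhood is {G}, so |N(S)| = 1 < |S| = 2.
No single vertex violates Hall's condition since each has at least one neighbour, so 2 is the minimum.

2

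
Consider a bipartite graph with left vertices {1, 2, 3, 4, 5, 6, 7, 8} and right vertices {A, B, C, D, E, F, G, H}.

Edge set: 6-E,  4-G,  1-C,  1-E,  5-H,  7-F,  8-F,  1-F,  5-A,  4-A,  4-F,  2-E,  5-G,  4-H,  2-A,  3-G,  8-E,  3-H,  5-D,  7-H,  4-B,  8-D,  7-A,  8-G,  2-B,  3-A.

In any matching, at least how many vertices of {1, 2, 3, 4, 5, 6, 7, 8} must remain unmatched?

A valid assignment of size 8: 1→C, 2→B, 3→H, 4→A, 5→G, 6→E, 7→F, 8→D.
This saturates every left vertex, so 8 is the maximum.
That matches 8 of the 8, leaving 0 unmatched; no matching can do better.

0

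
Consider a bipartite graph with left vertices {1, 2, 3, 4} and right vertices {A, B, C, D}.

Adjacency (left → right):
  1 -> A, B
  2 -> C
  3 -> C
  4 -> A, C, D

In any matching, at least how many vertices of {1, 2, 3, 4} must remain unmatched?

For example, pair 1–B, 2–C, 4–D.
The set {2, 3} has only 1 neighbour ({C}), so by Hall's theorem at most 3 of the 4 left vertices can be matched.
That matches 3 of the 4, leaving 1 unmatched; no matching can do better.

1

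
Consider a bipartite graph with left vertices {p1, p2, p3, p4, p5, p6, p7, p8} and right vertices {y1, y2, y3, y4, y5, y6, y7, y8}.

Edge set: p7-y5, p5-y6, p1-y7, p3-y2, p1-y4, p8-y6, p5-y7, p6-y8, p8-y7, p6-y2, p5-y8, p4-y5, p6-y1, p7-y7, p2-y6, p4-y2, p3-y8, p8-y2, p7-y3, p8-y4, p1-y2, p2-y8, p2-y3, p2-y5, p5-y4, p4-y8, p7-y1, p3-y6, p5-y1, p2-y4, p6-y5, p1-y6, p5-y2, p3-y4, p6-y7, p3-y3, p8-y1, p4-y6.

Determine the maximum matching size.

One maximum matching: p1–y4, p2–y3, p3–y8, p4–y5, p5–y6, p6–y2, p7–y1, p8–y7.
All 8 left vertices are matched, so no larger matching exists.

8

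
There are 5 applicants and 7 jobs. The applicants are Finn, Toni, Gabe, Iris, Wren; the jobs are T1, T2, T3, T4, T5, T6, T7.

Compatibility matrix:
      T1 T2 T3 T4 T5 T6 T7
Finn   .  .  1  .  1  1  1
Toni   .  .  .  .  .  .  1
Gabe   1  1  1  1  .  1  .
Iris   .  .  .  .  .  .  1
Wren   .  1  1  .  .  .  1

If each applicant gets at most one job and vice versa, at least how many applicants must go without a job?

1

One maximum matching: Finn→T6, Toni→T7, Gabe→T4, Wren→T2.
The set {Toni, Iris} has only 1 neighbour ({T7}), so by Hall's theorem at most 4 of the 5 applicants can be matched.
That matches 4 of the 5, leaving 1 unmatched; no matching can do better.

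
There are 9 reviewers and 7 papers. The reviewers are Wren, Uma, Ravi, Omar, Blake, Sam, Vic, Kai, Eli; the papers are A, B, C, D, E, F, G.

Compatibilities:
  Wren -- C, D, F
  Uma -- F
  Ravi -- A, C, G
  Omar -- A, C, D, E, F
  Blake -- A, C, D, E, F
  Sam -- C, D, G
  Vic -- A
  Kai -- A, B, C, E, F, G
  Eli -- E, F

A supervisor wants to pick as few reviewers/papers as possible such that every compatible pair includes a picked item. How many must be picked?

7

A maximum matching has 7 edges (e.g. Wren–D, Uma–F, Ravi–C, Omar–E, Blake–A, Sam–G, Kai–B).
By König's theorem the minimum vertex cover has the same size. One such cover is {Kai, A, C, D, E, F, G}.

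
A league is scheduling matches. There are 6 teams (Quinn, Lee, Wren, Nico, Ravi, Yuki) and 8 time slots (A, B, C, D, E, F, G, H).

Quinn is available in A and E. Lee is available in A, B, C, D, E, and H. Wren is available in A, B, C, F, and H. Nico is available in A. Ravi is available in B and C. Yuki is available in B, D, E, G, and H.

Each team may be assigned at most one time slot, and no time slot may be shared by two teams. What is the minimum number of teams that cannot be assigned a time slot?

0

One maximum matching: Quinn→E, Lee→H, Wren→F, Nico→A, Ravi→B, Yuki→G.
All 6 teams are matched, so no larger matching exists.
That matches 6 of the 6, leaving 0 unmatched; no matching can do better.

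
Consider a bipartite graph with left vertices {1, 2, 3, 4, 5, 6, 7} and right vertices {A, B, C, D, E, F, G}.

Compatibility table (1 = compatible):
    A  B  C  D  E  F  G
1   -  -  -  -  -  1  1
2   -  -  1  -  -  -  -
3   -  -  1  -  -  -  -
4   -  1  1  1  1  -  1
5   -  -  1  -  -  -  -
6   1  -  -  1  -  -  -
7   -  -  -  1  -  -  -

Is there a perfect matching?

No

The set {2, 3, 5} has only 1 neighbour ({C}), so by Hall's theorem at most 5 of the 7 left vertices can be matched.
Hence no matching covers every left vertex.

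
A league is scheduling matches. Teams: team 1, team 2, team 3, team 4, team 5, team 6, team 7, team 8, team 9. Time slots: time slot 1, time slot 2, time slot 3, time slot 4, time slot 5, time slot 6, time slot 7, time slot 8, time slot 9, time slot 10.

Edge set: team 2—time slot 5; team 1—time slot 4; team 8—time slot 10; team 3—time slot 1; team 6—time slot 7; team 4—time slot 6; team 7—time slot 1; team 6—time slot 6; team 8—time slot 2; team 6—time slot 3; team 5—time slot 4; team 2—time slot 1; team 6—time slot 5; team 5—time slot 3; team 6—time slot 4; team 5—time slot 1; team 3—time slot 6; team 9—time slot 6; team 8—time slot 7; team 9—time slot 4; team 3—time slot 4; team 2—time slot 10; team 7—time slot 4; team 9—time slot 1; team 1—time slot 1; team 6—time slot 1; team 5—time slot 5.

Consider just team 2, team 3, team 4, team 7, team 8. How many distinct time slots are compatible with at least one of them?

7

The union of neighbours of {team 2, team 3, team 4, team 7, team 8} is {time slot 1, time slot 2, time slot 4, time slot 5, time slot 6, time slot 7, time slot 10}, which has 7 elements.
Since |N(S)| = 7 ≥ |S| = 5, Hall's condition holds for this subset.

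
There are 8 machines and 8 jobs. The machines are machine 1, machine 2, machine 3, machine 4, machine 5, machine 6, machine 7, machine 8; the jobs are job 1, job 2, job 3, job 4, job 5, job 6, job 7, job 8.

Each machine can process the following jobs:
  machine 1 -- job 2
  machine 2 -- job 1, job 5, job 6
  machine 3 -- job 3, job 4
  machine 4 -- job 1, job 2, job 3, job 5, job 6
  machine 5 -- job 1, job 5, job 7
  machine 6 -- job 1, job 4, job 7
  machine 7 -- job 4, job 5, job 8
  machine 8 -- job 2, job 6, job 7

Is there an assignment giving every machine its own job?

For example, pair machine 1–job 2, machine 2–job 1, machine 3–job 4, machine 4–job 3, machine 5–job 5, machine 6–job 7, machine 7–job 8, machine 8–job 6.
All 8 machines are covered.

Yes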